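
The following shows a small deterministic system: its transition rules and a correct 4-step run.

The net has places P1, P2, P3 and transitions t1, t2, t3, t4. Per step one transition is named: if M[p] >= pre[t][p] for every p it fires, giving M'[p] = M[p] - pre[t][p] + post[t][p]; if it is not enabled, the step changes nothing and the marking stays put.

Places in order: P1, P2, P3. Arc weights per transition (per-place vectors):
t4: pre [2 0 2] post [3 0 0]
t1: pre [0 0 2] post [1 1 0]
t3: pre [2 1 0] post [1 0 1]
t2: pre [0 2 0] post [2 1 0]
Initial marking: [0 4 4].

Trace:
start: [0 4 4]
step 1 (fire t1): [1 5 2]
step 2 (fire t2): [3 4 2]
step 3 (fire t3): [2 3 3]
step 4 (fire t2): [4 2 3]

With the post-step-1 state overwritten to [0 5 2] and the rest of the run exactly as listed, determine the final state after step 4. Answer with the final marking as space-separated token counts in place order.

3 2 3

state after step 1 := [0 5 2]
step 2 (fire t2): [2 4 2]
step 3 (fire t3): [1 3 3]
step 4 (fire t2): [3 2 3]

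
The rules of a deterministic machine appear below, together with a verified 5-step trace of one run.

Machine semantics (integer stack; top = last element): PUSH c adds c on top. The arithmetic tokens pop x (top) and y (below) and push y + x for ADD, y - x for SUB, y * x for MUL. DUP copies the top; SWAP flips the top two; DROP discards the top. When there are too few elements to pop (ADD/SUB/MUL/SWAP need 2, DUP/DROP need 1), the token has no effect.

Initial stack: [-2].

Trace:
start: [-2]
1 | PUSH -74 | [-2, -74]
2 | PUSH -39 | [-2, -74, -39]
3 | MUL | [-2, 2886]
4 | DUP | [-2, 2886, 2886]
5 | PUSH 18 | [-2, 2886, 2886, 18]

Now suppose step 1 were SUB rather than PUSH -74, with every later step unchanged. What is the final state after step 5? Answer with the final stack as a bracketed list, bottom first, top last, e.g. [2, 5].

[78, 78, 18]

(re-executing from step 1 with the substitution; state before step 1: [-2])
1 | SUB | [-2]
2 | PUSH -39 | [-2, -39]
3 | MUL | [78]
4 | DUP | [78, 78]
5 | PUSH 18 | [78, 78, 18]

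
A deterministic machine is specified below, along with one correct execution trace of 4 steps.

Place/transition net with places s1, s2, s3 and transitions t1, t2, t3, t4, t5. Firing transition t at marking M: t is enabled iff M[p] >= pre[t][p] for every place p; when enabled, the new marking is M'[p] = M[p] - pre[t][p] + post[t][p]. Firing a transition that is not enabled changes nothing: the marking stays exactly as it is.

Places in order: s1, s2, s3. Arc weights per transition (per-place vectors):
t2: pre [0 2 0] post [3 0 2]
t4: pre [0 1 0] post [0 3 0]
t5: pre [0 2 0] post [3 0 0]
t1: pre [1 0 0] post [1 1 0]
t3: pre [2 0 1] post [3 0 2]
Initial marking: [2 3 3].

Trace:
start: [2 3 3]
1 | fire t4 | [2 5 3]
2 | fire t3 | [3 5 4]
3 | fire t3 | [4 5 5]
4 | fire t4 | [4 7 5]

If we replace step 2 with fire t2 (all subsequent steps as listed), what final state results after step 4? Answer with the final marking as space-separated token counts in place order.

(re-executing from step 2 with the substitution; state before step 2: [2 5 3])
2 | fire t2 | [5 3 5]
3 | fire t3 | [6 3 6]
4 | fire t4 | [6 5 6]

6 5 6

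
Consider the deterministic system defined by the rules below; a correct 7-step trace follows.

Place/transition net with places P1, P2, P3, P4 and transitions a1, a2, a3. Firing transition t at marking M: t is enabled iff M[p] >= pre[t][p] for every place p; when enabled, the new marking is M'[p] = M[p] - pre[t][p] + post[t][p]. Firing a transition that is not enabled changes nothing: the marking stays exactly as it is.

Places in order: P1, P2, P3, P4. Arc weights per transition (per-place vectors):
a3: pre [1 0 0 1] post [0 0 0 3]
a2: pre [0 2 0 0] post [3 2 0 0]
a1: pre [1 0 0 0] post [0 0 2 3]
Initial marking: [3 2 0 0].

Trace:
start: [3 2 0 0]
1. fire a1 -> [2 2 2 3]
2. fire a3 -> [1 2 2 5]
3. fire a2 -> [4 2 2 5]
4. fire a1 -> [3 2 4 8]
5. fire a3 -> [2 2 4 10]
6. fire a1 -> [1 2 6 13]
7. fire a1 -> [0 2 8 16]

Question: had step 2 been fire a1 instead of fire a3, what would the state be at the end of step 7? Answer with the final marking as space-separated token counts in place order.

(re-executing from step 2 with the substitution; state before step 2: [2 2 2 3])
2. fire a1 -> [1 2 4 6]
3. fire a2 -> [4 2 4 6]
4. fire a1 -> [3 2 6 9]
5. fire a3 -> [2 2 6 11]
6. fire a1 -> [1 2 8 14]
7. fire a1 -> [0 2 10 17]

0 2 10 17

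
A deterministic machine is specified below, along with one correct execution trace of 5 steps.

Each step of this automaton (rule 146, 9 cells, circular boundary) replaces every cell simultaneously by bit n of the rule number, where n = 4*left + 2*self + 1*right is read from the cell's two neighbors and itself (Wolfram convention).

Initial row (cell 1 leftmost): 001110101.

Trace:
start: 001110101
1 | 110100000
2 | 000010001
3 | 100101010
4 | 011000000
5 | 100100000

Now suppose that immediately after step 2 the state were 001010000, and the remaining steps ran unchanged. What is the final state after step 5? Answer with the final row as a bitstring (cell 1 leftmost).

000000011

state after step 2 := 001010000
3 | 010001000
4 | 101010100
5 | 000000011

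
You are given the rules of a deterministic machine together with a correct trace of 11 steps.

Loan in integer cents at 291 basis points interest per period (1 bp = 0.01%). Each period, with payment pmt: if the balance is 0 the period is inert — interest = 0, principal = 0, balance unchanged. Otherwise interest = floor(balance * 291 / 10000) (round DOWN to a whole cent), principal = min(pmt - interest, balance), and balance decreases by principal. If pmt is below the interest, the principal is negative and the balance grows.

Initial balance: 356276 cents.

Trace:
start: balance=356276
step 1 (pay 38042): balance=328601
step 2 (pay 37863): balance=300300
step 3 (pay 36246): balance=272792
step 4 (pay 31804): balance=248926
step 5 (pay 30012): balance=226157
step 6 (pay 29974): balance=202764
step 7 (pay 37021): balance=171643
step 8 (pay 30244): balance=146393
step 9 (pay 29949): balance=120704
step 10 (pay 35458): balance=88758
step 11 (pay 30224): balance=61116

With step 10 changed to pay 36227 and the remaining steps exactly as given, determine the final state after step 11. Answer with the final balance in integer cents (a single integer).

(re-executing from step 10 with the substitution; state before step 10: balance=120704)
step 10 (pay 36227): balance=87989
step 11 (pay 30224): balance=60325

60325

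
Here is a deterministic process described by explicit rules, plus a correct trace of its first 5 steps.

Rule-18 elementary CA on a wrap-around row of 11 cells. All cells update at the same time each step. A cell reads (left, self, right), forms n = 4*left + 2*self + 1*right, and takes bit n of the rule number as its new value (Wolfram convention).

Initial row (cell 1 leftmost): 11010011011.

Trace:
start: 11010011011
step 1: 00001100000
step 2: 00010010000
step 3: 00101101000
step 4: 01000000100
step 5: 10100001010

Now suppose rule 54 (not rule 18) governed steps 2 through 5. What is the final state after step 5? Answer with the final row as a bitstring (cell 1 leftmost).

11100001110

(re-executing steps 2..5 under rule 54; state before step 2: 00001100000)
step 2: 00010010000
step 3: 00111111000
step 4: 01000000100
step 5: 11100001110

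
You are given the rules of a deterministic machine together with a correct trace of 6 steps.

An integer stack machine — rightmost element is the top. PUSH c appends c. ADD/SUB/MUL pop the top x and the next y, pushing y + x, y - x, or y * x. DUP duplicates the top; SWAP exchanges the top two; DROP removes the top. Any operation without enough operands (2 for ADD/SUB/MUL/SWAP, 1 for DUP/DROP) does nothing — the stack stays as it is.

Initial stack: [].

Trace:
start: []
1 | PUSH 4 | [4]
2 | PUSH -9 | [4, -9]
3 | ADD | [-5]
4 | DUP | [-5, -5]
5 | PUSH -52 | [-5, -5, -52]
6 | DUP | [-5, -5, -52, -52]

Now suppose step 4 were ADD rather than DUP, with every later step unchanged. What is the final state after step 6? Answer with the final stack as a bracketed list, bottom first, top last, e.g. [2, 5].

[-5, -52, -52]

(re-executing from step 4 with the substitution; state before step 4: [-5])
4 | ADD | [-5]
5 | PUSH -52 | [-5, -52]
6 | DUP | [-5, -52, -52]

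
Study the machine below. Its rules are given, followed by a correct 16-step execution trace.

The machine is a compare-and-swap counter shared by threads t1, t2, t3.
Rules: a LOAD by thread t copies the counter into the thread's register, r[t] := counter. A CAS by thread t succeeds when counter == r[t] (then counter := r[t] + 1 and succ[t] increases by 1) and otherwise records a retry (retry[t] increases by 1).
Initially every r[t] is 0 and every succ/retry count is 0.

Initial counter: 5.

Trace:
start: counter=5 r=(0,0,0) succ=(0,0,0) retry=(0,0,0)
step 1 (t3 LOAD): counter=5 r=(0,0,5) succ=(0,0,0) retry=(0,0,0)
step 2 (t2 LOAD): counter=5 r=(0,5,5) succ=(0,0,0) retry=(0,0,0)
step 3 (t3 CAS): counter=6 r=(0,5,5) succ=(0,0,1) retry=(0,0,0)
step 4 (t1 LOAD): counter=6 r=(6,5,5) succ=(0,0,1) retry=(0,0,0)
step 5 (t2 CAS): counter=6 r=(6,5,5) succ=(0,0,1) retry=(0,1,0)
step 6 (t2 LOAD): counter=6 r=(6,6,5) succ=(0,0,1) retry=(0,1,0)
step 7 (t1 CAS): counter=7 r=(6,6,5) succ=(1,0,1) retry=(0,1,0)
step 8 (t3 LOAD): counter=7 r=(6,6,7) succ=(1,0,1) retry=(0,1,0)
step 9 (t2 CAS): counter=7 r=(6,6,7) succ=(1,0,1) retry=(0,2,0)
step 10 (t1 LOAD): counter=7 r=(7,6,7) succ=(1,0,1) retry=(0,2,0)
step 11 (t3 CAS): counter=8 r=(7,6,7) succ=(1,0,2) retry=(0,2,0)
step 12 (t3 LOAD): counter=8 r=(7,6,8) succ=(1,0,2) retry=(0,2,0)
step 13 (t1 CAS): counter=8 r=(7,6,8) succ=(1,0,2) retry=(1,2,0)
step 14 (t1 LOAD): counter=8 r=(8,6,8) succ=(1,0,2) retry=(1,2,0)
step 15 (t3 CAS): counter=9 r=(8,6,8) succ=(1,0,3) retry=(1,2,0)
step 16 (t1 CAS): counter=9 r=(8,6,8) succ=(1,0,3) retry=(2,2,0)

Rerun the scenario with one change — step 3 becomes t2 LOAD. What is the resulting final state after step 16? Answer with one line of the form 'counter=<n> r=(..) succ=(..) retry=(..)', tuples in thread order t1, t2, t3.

(re-executing from step 3 with the substitution; state before step 3: counter=5 r=(0,5,5) succ=(0,0,0) retry=(0,0,0))
step 3 (t2 LOAD): counter=5 r=(0,5,5) succ=(0,0,0) retry=(0,0,0)
step 4 (t1 LOAD): counter=5 r=(5,5,5) succ=(0,0,0) retry=(0,0,0)
step 5 (t2 CAS): counter=6 r=(5,5,5) succ=(0,1,0) retry=(0,0,0)
step 6 (t2 LOAD): counter=6 r=(5,6,5) succ=(0,1,0) retry=(0,0,0)
step 7 (t1 CAS): counter=6 r=(5,6,5) succ=(0,1,0) retry=(1,0,0)
step 8 (t3 LOAD): counter=6 r=(5,6,6) succ=(0,1,0) retry=(1,0,0)
step 9 (t2 CAS): counter=7 r=(5,6,6) succ=(0,2,0) retry=(1,0,0)
step 10 (t1 LOAD): counter=7 r=(7,6,6) succ=(0,2,0) retry=(1,0,0)
step 11 (t3 CAS): counter=7 r=(7,6,6) succ=(0,2,0) retry=(1,0,1)
step 12 (t3 LOAD): counter=7 r=(7,6,7) succ=(0,2,0) retry=(1,0,1)
step 13 (t1 CAS): counter=8 r=(7,6,7) succ=(1,2,0) retry=(1,0,1)
step 14 (t1 LOAD): counter=8 r=(8,6,7) succ=(1,2,0) retry=(1,0,1)
step 15 (t3 CAS): counter=8 r=(8,6,7) succ=(1,2,0) retry=(1,0,2)
step 16 (t1 CAS): counter=9 r=(8,6,7) succ=(2,2,0) retry=(1,0,2)

counter=9 r=(8,6,7) succ=(2,2,0) retry=(1,0,2)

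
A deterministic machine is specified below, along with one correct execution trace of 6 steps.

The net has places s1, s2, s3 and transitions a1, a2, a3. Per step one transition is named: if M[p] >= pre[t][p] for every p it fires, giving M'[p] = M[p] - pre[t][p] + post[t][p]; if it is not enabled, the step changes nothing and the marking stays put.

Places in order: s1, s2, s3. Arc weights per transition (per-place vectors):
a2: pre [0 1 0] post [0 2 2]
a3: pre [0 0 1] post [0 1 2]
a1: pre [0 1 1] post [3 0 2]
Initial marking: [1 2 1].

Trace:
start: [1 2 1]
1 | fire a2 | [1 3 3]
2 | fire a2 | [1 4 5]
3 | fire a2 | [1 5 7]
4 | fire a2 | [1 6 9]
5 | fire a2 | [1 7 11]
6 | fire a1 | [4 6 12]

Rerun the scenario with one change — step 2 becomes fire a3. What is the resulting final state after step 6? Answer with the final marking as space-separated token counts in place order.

4 6 11

(re-executing from step 2 with the substitution; state before step 2: [1 3 3])
2 | fire a3 | [1 4 4]
3 | fire a2 | [1 5 6]
4 | fire a2 | [1 6 8]
5 | fire a2 | [1 7 10]
6 | fire a1 | [4 6 11]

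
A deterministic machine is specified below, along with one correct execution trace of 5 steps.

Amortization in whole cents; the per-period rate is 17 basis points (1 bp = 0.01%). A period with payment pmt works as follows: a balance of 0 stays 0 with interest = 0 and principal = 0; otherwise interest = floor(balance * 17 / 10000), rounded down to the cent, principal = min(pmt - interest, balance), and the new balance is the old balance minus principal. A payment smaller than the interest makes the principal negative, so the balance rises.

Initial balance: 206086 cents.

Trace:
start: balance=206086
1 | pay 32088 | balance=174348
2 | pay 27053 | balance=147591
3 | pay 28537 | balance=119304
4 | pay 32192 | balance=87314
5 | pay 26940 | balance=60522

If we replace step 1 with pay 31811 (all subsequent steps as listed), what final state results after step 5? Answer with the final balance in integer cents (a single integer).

(re-executing from step 1 with the substitution; state before step 1: balance=206086)
1 | pay 31811 | balance=174625
2 | pay 27053 | balance=147868
3 | pay 28537 | balance=119582
4 | pay 32192 | balance=87593
5 | pay 26940 | balance=60801

60801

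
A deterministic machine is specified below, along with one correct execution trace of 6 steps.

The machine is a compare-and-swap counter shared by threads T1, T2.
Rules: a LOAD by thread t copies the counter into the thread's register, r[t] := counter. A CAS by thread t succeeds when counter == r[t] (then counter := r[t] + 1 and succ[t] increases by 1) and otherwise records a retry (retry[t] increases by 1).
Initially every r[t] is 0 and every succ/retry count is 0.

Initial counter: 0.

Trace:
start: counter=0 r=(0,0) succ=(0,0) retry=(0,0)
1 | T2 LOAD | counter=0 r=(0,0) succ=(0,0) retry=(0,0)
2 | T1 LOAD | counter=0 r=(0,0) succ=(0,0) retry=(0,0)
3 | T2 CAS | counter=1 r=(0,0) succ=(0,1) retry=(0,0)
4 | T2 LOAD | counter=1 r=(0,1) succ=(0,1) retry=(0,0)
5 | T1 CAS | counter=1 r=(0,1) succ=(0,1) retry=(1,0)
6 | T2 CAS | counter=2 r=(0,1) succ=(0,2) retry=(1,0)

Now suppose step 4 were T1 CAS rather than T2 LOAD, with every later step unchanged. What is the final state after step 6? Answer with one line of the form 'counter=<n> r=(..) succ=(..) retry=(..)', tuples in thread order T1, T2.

counter=1 r=(0,0) succ=(0,1) retry=(2,1)

(re-executing from step 4 with the substitution; state before step 4: counter=1 r=(0,0) succ=(0,1) retry=(0,0))
4 | T1 CAS | counter=1 r=(0,0) succ=(0,1) retry=(1,0)
5 | T1 CAS | counter=1 r=(0,0) succ=(0,1) retry=(2,0)
6 | T2 CAS | counter=1 r=(0,0) succ=(0,1) retry=(2,1)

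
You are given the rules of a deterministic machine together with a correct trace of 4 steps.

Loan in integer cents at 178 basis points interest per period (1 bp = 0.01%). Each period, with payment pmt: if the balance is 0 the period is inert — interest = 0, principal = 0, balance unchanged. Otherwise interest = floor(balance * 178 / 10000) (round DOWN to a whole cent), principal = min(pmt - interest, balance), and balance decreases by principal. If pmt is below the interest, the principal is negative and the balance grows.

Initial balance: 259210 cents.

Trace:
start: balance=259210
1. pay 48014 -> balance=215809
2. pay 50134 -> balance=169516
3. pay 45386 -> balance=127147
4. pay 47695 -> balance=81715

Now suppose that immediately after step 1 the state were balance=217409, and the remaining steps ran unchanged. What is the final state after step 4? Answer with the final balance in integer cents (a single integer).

state after step 1 := balance=217409
2. pay 50134 -> balance=171144
3. pay 45386 -> balance=128804
4. pay 47695 -> balance=83401

83401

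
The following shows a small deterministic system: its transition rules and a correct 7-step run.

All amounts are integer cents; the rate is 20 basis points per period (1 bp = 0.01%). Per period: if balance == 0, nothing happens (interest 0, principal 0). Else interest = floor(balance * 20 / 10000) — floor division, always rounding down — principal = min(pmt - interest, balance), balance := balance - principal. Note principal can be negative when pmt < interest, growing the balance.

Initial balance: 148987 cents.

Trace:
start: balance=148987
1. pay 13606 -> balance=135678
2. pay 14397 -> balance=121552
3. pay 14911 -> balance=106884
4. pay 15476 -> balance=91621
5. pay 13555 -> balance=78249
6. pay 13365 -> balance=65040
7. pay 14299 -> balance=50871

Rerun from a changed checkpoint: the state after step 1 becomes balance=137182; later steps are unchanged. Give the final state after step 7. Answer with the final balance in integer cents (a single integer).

state after step 1 := balance=137182
2. pay 14397 -> balance=123059
3. pay 14911 -> balance=108394
4. pay 15476 -> balance=93134
5. pay 13555 -> balance=79765
6. pay 13365 -> balance=66559
7. pay 14299 -> balance=52393

52393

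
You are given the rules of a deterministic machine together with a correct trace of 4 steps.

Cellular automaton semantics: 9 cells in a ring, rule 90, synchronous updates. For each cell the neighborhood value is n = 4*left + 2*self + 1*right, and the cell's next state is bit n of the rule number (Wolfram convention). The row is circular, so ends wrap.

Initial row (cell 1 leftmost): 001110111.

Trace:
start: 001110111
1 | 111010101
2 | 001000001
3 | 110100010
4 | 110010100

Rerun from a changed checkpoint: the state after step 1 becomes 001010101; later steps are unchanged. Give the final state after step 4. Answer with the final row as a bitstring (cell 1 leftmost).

state after step 1 := 001010101
2 | 110000000
3 | 111000001
4 | 001100011

001100011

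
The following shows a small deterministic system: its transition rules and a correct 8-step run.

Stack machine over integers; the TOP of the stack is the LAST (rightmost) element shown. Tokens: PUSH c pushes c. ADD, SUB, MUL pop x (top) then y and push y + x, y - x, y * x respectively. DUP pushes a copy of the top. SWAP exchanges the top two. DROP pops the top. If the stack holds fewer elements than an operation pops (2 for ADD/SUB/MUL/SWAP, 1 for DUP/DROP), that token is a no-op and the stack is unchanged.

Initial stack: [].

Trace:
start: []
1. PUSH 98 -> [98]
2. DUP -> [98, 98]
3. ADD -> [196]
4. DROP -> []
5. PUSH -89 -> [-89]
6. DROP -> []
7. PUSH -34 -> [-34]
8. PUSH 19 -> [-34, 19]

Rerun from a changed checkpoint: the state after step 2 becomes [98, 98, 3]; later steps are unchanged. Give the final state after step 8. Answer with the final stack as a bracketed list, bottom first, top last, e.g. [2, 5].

state after step 2 := [98, 98, 3]
3. ADD -> [98, 101]
4. DROP -> [98]
5. PUSH -89 -> [98, -89]
6. DROP -> [98]
7. PUSH -34 -> [98, -34]
8. PUSH 19 -> [98, -34, 19]

[98, -34, 19]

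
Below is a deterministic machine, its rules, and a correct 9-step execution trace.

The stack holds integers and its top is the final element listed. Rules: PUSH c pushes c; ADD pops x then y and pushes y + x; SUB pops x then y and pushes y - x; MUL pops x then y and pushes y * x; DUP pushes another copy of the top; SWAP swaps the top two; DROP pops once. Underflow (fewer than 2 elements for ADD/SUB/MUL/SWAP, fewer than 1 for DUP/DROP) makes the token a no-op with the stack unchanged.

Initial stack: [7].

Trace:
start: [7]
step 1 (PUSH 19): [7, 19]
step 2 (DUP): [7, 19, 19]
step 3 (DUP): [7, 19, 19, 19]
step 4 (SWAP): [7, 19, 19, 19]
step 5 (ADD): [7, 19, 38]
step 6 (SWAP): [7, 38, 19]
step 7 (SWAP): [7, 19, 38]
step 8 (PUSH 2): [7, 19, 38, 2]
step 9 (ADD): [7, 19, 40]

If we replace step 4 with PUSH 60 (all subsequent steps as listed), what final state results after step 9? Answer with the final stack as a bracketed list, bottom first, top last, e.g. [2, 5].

(re-executing from step 4 with the substitution; state before step 4: [7, 19, 19, 19])
step 4 (PUSH 60): [7, 19, 19, 19, 60]
step 5 (ADD): [7, 19, 19, 79]
step 6 (SWAP): [7, 19, 79, 19]
step 7 (SWAP): [7, 19, 19, 79]
step 8 (PUSH 2): [7, 19, 19, 79, 2]
step 9 (ADD): [7, 19, 19, 81]

[7, 19, 19, 81]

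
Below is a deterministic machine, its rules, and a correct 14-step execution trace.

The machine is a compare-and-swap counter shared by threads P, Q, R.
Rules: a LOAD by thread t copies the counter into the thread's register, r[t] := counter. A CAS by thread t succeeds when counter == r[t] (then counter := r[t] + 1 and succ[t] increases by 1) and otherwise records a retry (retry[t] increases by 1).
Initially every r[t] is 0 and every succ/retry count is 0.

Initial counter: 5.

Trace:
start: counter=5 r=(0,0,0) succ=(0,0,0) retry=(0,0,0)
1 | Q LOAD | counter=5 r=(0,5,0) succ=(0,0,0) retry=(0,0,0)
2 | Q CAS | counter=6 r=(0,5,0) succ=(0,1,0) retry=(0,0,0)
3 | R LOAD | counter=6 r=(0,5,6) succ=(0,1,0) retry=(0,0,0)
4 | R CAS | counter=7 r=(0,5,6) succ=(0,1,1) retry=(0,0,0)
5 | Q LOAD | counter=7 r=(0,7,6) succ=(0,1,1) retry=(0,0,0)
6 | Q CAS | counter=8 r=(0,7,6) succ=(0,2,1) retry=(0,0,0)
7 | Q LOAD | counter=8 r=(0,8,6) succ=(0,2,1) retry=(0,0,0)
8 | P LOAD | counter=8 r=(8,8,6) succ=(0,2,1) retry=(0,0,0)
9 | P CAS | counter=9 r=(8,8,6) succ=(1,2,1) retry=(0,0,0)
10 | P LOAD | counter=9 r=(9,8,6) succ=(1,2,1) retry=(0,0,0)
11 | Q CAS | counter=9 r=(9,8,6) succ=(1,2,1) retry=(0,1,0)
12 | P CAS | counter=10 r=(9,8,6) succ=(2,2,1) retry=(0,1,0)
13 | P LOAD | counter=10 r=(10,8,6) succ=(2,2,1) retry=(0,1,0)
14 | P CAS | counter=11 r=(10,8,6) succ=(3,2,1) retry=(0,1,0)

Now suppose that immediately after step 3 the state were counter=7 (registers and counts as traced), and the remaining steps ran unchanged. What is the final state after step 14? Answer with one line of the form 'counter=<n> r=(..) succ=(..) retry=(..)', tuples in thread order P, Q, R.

state after step 3 := counter=7 r=(0,5,6) succ=(0,1,0) retry=(0,0,0)
4 | R CAS | counter=7 r=(0,5,6) succ=(0,1,0) retry=(0,0,1)
5 | Q LOAD | counter=7 r=(0,7,6) succ=(0,1,0) retry=(0,0,1)
6 | Q CAS | counter=8 r=(0,7,6) succ=(0,2,0) retry=(0,0,1)
7 | Q LOAD | counter=8 r=(0,8,6) succ=(0,2,0) retry=(0,0,1)
8 | P LOAD | counter=8 r=(8,8,6) succ=(0,2,0) retry=(0,0,1)
9 | P CAS | counter=9 r=(8,8,6) succ=(1,2,0) retry=(0,0,1)
10 | P LOAD | counter=9 r=(9,8,6) succ=(1,2,0) retry=(0,0,1)
11 | Q CAS | counter=9 r=(9,8,6) succ=(1,2,0) retry=(0,1,1)
12 | P CAS | counter=10 r=(9,8,6) succ=(2,2,0) retry=(0,1,1)
13 | P LOAD | counter=10 r=(10,8,6) succ=(2,2,0) retry=(0,1,1)
14 | P CAS | counter=11 r=(10,8,6) succ=(3,2,0) retry=(0,1,1)

counter=11 r=(10,8,6) succ=(3,2,0) retry=(0,1,1)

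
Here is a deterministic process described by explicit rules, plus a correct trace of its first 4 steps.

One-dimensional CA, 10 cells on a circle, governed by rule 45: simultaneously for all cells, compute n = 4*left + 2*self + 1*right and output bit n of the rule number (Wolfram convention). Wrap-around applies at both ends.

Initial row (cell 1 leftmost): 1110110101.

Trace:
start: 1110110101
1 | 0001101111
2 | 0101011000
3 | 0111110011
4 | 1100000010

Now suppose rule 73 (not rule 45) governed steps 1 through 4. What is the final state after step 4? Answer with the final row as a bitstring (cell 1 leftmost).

0010110101

(re-executing steps 1..4 under rule 73; state before step 1: 1110110101)
1 | 0010110001
2 | 0000110100
3 | 1110110001
4 | 0010110101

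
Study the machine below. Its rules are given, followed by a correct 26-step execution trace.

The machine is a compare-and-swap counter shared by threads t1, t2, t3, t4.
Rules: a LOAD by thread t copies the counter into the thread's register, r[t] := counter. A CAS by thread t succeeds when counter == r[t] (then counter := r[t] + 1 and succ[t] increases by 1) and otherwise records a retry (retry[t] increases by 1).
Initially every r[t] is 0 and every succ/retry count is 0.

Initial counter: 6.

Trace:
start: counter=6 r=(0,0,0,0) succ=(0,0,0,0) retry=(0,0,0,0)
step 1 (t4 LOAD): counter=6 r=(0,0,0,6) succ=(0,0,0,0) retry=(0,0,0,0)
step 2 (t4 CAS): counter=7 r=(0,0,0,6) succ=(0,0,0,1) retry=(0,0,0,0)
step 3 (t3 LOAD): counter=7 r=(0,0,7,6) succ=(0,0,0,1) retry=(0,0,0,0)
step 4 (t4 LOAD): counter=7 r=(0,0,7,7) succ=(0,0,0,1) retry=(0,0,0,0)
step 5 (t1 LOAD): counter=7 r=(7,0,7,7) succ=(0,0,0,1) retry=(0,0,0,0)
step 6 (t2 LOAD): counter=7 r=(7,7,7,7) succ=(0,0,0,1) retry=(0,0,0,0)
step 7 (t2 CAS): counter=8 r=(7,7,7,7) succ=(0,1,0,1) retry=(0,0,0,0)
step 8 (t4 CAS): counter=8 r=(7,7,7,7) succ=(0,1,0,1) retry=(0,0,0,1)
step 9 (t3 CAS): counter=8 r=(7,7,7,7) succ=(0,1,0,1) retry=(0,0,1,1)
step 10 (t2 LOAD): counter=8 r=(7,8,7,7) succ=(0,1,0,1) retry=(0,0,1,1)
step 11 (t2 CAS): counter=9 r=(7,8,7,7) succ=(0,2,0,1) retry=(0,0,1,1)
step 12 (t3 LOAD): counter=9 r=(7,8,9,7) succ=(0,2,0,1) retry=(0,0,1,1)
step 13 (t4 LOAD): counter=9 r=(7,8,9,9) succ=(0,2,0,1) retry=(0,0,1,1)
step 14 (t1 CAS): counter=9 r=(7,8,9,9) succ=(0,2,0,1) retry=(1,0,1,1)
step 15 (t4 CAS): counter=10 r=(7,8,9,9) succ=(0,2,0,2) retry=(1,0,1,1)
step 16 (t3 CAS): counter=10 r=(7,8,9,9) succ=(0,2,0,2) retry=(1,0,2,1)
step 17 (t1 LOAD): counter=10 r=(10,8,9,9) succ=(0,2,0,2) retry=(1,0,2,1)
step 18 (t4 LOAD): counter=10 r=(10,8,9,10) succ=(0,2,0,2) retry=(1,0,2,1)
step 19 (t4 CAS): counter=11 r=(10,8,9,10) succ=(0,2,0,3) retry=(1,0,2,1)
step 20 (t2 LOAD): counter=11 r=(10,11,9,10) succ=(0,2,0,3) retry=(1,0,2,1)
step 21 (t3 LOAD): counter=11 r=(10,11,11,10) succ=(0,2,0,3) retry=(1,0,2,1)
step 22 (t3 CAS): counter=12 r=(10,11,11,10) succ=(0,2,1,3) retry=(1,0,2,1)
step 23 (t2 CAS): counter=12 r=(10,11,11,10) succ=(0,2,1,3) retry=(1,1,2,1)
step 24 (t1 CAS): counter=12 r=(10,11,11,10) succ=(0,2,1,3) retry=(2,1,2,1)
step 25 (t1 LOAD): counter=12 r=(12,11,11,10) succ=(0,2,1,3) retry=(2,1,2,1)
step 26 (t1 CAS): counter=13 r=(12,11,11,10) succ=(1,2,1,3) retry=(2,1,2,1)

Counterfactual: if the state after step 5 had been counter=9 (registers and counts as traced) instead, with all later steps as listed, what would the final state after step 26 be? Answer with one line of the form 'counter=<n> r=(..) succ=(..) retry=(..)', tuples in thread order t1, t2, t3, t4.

state after step 5 := counter=9 r=(7,0,7,7) succ=(0,0,0,1) retry=(0,0,0,0)
step 6 (t2 LOAD): counter=9 r=(7,9,7,7) succ=(0,0,0,1) retry=(0,0,0,0)
step 7 (t2 CAS): counter=10 r=(7,9,7,7) succ=(0,1,0,1) retry=(0,0,0,0)
step 8 (t4 CAS): counter=10 r=(7,9,7,7) succ=(0,1,0,1) retry=(0,0,0,1)
step 9 (t3 CAS): counter=10 r=(7,9,7,7) succ=(0,1,0,1) retry=(0,0,1,1)
step 10 (t2 LOAD): counter=10 r=(7,10,7,7) succ=(0,1,0,1) retry=(0,0,1,1)
step 11 (t2 CAS): counter=11 r=(7,10,7,7) succ=(0,2,0,1) retry=(0,0,1,1)
step 12 (t3 LOAD): counter=11 r=(7,10,11,7) succ=(0,2,0,1) retry=(0,0,1,1)
step 13 (t4 LOAD): counter=11 r=(7,10,11,11) succ=(0,2,0,1) retry=(0,0,1,1)
step 14 (t1 CAS): counter=11 r=(7,10,11,11) succ=(0,2,0,1) retry=(1,0,1,1)
step 15 (t4 CAS): counter=12 r=(7,10,11,11) succ=(0,2,0,2) retry=(1,0,1,1)
step 16 (t3 CAS): counter=12 r=(7,10,11,11) succ=(0,2,0,2) retry=(1,0,2,1)
step 17 (t1 LOAD): counter=12 r=(12,10,11,11) succ=(0,2,0,2) retry=(1,0,2,1)
step 18 (t4 LOAD): counter=12 r=(12,10,11,12) succ=(0,2,0,2) retry=(1,0,2,1)
step 19 (t4 CAS): counter=13 r=(12,10,11,12) succ=(0,2,0,3) retry=(1,0,2,1)
step 20 (t2 LOAD): counter=13 r=(12,13,11,12) succ=(0,2,0,3) retry=(1,0,2,1)
step 21 (t3 LOAD): counter=13 r=(12,13,13,12) succ=(0,2,0,3) retry=(1,0,2,1)
step 22 (t3 CAS): counter=14 r=(12,13,13,12) succ=(0,2,1,3) retry=(1,0,2,1)
step 23 (t2 CAS): counter=14 r=(12,13,13,12) succ=(0,2,1,3) retry=(1,1,2,1)
step 24 (t1 CAS): counter=14 r=(12,13,13,12) succ=(0,2,1,3) retry=(2,1,2,1)
step 25 (t1 LOAD): counter=14 r=(14,13,13,12) succ=(0,2,1,3) retry=(2,1,2,1)
step 26 (t1 CAS): counter=15 r=(14,13,13,12) succ=(1,2,1,3) retry=(2,1,2,1)

counter=15 r=(14,13,13,12) succ=(1,2,1,3) retry=(2,1,2,1)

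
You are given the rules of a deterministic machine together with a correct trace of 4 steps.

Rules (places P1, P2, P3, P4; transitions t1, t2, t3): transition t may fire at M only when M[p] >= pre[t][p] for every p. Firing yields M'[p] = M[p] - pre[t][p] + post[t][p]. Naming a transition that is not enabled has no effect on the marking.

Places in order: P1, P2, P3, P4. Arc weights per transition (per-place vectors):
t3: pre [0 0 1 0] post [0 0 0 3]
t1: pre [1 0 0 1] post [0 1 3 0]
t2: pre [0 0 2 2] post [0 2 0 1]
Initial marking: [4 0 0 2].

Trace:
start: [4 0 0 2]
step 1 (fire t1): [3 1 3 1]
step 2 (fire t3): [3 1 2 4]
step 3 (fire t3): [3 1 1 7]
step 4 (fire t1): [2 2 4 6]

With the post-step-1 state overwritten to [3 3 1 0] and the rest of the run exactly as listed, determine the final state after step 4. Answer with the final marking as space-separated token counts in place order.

state after step 1 := [3 3 1 0]
step 2 (fire t3): [3 3 0 3]
step 3 (fire t3): [3 3 0 3]
step 4 (fire t1): [2 4 3 2]

2 4 3 2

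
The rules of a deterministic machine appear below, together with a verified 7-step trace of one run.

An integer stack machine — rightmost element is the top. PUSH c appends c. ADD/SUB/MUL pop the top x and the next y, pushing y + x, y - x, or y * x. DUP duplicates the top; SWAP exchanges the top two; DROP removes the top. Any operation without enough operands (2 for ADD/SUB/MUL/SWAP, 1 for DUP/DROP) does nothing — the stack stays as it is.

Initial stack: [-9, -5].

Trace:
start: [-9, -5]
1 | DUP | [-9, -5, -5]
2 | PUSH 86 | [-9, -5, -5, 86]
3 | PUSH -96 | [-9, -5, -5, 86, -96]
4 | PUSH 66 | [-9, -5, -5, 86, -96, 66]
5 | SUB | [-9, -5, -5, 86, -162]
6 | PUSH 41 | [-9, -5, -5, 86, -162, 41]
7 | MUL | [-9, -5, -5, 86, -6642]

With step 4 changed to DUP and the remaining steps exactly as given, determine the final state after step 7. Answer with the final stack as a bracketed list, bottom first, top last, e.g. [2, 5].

(re-executing from step 4 with the substitution; state before step 4: [-9, -5, -5, 86, -96])
4 | DUP | [-9, -5, -5, 86, -96, -96]
5 | SUB | [-9, -5, -5, 86, 0]
6 | PUSH 41 | [-9, -5, -5, 86, 0, 41]
7 | MUL | [-9, -5, -5, 86, 0]

[-9, -5, -5, 86, 0]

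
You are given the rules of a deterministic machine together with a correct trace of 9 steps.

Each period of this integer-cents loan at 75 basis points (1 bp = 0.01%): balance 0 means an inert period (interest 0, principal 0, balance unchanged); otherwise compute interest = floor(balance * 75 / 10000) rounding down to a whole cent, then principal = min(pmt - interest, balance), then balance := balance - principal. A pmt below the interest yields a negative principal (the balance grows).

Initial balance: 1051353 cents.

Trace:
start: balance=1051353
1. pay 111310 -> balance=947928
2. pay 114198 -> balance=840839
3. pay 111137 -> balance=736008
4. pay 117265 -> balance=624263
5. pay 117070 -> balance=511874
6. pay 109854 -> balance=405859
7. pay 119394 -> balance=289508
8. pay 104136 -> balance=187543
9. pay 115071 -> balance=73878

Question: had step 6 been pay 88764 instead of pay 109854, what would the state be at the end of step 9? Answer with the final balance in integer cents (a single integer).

95447

(re-executing from step 6 with the substitution; state before step 6: balance=511874)
6. pay 88764 -> balance=426949
7. pay 119394 -> balance=310757
8. pay 104136 -> balance=208951
9. pay 115071 -> balance=95447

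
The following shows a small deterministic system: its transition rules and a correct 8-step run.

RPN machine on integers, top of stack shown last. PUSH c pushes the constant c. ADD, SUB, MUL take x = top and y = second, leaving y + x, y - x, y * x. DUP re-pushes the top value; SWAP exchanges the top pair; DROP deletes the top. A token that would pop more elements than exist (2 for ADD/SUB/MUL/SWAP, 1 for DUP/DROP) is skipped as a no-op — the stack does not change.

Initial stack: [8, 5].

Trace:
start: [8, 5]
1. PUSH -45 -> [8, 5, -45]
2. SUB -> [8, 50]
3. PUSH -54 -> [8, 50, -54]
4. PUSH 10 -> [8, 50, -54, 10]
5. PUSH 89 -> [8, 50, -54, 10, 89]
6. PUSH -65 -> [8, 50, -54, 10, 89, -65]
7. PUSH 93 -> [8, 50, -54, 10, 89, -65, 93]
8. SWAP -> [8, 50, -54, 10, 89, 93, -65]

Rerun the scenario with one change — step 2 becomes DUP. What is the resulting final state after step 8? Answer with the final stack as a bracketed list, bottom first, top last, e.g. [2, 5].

(re-executing from step 2 with the substitution; state before step 2: [8, 5, -45])
2. DUP -> [8, 5, -45, -45]
3. PUSH -54 -> [8, 5, -45, -45, -54]
4. PUSH 10 -> [8, 5, -45, -45, -54, 10]
5. PUSH 89 -> [8, 5, -45, -45, -54, 10, 89]
6. PUSH -65 -> [8, 5, -45, -45, -54, 10, 89, -65]
7. PUSH 93 -> [8, 5, -45, -45, -54, 10, 89, -65, 93]
8. SWAP -> [8, 5, -45, -45, -54, 10, 89, 93, -65]

[8, 5, -45, -45, -54, 10, 89, 93, -65]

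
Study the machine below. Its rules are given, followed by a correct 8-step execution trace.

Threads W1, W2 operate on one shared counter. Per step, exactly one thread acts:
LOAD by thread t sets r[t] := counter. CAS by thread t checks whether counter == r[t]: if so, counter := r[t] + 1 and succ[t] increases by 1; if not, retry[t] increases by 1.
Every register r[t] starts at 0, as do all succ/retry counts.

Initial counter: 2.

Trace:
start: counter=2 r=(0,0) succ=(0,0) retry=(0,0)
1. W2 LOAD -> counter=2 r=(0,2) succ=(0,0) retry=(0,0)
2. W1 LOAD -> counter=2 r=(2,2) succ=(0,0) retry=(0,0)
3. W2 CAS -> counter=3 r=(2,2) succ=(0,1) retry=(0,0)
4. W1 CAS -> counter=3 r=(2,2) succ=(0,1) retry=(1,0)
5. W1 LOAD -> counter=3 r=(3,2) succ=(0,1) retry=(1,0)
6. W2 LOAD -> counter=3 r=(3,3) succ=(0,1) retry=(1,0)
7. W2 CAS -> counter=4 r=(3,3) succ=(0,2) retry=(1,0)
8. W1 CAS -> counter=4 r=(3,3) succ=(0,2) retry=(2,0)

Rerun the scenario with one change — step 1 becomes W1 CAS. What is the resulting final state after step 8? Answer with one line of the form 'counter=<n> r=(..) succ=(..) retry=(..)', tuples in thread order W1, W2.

counter=4 r=(3,3) succ=(1,1) retry=(2,1)

(re-executing from step 1 with the substitution; state before step 1: counter=2 r=(0,0) succ=(0,0) retry=(0,0))
1. W1 CAS -> counter=2 r=(0,0) succ=(0,0) retry=(1,0)
2. W1 LOAD -> counter=2 r=(2,0) succ=(0,0) retry=(1,0)
3. W2 CAS -> counter=2 r=(2,0) succ=(0,0) retry=(1,1)
4. W1 CAS -> counter=3 r=(2,0) succ=(1,0) retry=(1,1)
5. W1 LOAD -> counter=3 r=(3,0) succ=(1,0) retry=(1,1)
6. W2 LOAD -> counter=3 r=(3,3) succ=(1,0) retry=(1,1)
7. W2 CAS -> counter=4 r=(3,3) succ=(1,1) retry=(1,1)
8. W1 CAS -> counter=4 r=(3,3) succ=(1,1) retry=(2,1)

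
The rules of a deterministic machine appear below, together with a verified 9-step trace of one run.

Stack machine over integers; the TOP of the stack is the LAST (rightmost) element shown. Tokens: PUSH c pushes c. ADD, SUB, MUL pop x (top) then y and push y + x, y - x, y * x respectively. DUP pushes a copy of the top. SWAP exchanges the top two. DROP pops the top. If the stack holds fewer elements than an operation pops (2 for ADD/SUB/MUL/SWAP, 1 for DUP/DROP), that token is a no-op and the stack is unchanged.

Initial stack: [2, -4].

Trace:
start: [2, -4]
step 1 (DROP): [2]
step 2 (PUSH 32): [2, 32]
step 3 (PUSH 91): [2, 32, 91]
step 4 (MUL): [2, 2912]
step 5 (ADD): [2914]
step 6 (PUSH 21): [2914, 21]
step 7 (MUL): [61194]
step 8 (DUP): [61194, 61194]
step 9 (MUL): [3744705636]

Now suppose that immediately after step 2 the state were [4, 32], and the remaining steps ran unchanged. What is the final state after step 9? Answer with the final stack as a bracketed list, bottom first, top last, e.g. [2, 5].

[3749847696]

state after step 2 := [4, 32]
step 3 (PUSH 91): [4, 32, 91]
step 4 (MUL): [4, 2912]
step 5 (ADD): [2916]
step 6 (PUSH 21): [2916, 21]
step 7 (MUL): [61236]
step 8 (DUP): [61236, 61236]
step 9 (MUL): [3749847696]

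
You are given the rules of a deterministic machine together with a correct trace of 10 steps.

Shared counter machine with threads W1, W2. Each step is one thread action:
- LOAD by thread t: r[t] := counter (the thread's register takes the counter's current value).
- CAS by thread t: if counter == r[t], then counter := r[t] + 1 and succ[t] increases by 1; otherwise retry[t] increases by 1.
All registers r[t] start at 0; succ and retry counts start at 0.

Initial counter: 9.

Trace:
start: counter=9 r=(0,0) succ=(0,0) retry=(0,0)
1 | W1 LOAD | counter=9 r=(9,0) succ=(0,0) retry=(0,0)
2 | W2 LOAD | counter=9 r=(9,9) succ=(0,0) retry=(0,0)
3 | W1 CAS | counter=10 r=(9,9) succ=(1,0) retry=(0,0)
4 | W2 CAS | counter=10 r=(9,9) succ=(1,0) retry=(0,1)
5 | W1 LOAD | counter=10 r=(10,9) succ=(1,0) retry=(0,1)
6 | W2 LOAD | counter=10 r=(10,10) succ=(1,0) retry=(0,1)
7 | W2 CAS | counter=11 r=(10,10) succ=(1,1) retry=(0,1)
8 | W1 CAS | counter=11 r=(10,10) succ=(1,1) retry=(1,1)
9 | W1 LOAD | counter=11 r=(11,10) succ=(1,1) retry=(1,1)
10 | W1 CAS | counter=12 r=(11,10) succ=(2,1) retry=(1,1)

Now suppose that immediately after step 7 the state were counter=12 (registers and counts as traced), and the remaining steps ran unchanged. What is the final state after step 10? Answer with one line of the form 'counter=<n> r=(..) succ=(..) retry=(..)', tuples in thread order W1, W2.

state after step 7 := counter=12 r=(10,10) succ=(1,1) retry=(0,1)
8 | W1 CAS | counter=12 r=(10,10) succ=(1,1) retry=(1,1)
9 | W1 LOAD | counter=12 r=(12,10) succ=(1,1) retry=(1,1)
10 | W1 CAS | counter=13 r=(12,10) succ=(2,1) retry=(1,1)

counter=13 r=(12,10) succ=(2,1) retry=(1,1)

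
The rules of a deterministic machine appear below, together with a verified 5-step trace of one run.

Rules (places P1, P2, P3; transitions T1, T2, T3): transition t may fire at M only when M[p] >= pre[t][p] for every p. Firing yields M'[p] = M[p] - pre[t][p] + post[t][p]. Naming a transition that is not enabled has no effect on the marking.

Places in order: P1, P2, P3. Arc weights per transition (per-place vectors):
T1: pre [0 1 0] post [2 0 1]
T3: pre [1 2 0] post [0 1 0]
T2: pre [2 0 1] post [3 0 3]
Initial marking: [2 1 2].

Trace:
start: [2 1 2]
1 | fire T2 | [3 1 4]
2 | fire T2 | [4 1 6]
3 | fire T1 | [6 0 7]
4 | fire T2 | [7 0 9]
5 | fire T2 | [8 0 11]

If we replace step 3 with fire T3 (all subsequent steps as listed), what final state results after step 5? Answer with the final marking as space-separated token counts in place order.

6 1 10

(re-executing from step 3 with the substitution; state before step 3: [4 1 6])
3 | fire T3 | [4 1 6]
4 | fire T2 | [5 1 8]
5 | fire T2 | [6 1 10]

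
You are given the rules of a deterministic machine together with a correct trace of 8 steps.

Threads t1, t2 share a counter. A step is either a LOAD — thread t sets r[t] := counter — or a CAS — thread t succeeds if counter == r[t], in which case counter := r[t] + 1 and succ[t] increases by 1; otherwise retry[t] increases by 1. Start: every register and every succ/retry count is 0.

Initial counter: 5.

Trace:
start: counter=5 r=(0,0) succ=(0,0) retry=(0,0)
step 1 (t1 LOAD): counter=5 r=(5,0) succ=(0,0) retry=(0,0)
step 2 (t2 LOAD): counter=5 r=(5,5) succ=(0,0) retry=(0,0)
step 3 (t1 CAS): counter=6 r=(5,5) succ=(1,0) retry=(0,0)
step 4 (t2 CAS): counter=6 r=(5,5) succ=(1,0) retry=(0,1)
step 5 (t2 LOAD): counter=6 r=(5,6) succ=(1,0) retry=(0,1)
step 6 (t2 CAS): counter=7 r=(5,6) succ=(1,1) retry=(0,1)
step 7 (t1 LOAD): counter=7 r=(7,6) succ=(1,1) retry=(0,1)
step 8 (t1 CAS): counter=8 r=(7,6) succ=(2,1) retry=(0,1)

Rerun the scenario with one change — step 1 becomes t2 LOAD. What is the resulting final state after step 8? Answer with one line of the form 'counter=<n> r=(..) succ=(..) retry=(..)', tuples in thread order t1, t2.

counter=8 r=(7,6) succ=(1,2) retry=(1,0)

(re-executing from step 1 with the substitution; state before step 1: counter=5 r=(0,0) succ=(0,0) retry=(0,0))
step 1 (t2 LOAD): counter=5 r=(0,5) succ=(0,0) retry=(0,0)
step 2 (t2 LOAD): counter=5 r=(0,5) succ=(0,0) retry=(0,0)
step 3 (t1 CAS): counter=5 r=(0,5) succ=(0,0) retry=(1,0)
step 4 (t2 CAS): counter=6 r=(0,5) succ=(0,1) retry=(1,0)
step 5 (t2 LOAD): counter=6 r=(0,6) succ=(0,1) retry=(1,0)
step 6 (t2 CAS): counter=7 r=(0,6) succ=(0,2) retry=(1,0)
step 7 (t1 LOAD): counter=7 r=(7,6) succ=(0,2) retry=(1,0)
step 8 (t1 CAS): counter=8 r=(7,6) succ=(1,2) retry=(1,0)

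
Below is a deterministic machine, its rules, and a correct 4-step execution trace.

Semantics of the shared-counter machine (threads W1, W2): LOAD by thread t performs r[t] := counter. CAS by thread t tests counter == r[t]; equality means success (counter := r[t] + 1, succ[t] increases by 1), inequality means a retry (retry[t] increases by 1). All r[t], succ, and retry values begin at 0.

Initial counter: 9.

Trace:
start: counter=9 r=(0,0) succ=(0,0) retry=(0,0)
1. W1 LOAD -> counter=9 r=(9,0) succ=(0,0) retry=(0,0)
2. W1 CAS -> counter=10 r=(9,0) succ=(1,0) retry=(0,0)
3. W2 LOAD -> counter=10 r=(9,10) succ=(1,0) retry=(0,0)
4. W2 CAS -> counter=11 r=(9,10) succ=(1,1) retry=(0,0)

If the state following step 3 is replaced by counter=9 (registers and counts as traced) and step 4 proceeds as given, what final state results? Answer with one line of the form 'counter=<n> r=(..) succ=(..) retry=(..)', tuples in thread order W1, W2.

state after step 3 := counter=9 r=(9,10) succ=(1,0) retry=(0,0)
4. W2 CAS -> counter=9 r=(9,10) succ=(1,0) retry=(0,1)

counter=9 r=(9,10) succ=(1,0) retry=(0,1)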